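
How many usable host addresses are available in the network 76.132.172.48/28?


Host bits = 32 - 28 = 4
Total addresses = 2^4 = 16
Usable = total - 2 (network and broadcast)
Usable hosts: 14


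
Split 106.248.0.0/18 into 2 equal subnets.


New prefix = 18 + 1 = 19
Each subnet has 8192 addresses
  106.248.0.0/19
  106.248.32.0/19
Subnets: 106.248.0.0/19, 106.248.32.0/19


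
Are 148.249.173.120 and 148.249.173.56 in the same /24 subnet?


Mask: 255.255.255.0
148.249.173.120 AND mask = 148.249.173.0
148.249.173.56 AND mask = 148.249.173.0
Yes, same subnet (148.249.173.0)


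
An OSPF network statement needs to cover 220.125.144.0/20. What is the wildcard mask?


Subnet mask: 255.255.240.0
Wildcard = 255.255.255.255 - subnet mask
255 - 255 = 0
255 - 255 = 0
255 - 240 = 15
255 - 0 = 255
Wildcard: 0.0.15.255


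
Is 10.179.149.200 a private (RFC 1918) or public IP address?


RFC 1918 private ranges:
  10.0.0.0/8 (10.0.0.0 - 10.255.255.255)
  172.16.0.0/12 (172.16.0.0 - 172.31.255.255)
  192.168.0.0/16 (192.168.0.0 - 192.168.255.255)
Private (in 10.0.0.0/8)


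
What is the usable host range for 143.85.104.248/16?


Network: 143.85.0.0
Broadcast: 143.85.255.255
First usable = network + 1
Last usable = broadcast - 1
Range: 143.85.0.1 to 143.85.255.254


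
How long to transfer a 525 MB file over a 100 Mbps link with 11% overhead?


Effective throughput = 100 * (1 - 11/100) = 89 Mbps
File size in Mb = 525 * 8 = 4200 Mb
Time = 4200 / 89
Time = 47.191 seconds


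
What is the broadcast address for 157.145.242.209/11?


Network: 157.128.0.0/11
Host bits = 21
Set all host bits to 1:
Broadcast: 157.159.255.255


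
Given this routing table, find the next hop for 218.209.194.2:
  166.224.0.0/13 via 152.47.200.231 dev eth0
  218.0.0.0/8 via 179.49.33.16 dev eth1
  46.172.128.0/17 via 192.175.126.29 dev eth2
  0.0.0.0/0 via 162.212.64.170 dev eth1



Longest prefix match for 218.209.194.2:
  /13 166.224.0.0: no
  /8 218.0.0.0: MATCH
  /17 46.172.128.0: no
  /0 0.0.0.0: MATCH
Selected: next-hop 179.49.33.16 via eth1 (matched /8)


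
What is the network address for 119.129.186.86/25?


IP:   01110111.10000001.10111010.01010110
Mask: 11111111.11111111.11111111.10000000
AND operation:
Net:  01110111.10000001.10111010.00000000
Network: 119.129.186.0/25


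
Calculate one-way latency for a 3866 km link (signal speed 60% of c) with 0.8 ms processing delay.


Speed = 0.6 * 3e5 km/s = 180000 km/s
Propagation delay = 3866 / 180000 = 0.0215 s = 21.4778 ms
Processing delay = 0.8 ms
Total one-way latency = 22.2778 ms


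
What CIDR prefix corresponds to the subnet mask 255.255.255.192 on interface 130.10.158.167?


Binary: 11111111.11111111.11111111.11000000
Count leading 1s
Prefix: /26


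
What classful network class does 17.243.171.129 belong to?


First octet: 17
Binary: 00010001
0xxxxxxx -> Class A (1-126)
Class A, default mask 255.0.0.0 (/8)


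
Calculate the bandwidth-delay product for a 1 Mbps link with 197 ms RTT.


BDP = bandwidth * RTT
= 1 Mbps * 197 ms
= 1 * 1e6 * 197 / 1000 bits
= 197000 bits
= 24625 bytes
= 24.0479 KB
BDP = 197000 bits (24625 bytes)


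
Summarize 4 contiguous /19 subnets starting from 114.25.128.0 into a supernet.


Original prefix: /19
Number of subnets: 4 = 2^2
New prefix = 19 - 2 = 17
Supernet: 114.25.128.0/17


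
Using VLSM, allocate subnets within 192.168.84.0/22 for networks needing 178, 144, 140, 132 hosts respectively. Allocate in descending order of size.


178 hosts -> /24 (254 usable): 192.168.84.0/24
144 hosts -> /24 (254 usable): 192.168.85.0/24
140 hosts -> /24 (254 usable): 192.168.86.0/24
132 hosts -> /24 (254 usable): 192.168.87.0/24
Allocation: 192.168.84.0/24 (178 hosts, 254 usable); 192.168.85.0/24 (144 hosts, 254 usable); 192.168.86.0/24 (140 hosts, 254 usable); 192.168.87.0/24 (132 hosts, 254 usable)


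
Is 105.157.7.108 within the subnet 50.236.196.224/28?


Subnet network: 50.236.196.224
Test IP AND mask: 105.157.7.96
No, 105.157.7.108 is not in 50.236.196.224/28


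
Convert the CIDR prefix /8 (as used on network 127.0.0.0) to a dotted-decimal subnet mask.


/8 means 8 network bits, 24 host bits
Binary: 11111111000000000000000000000000
Mask: 255.0.0.0


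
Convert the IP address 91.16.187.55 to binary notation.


91 = 01011011
16 = 00010000
187 = 10111011
55 = 00110111
Binary: 01011011.00010000.10111011.00110111


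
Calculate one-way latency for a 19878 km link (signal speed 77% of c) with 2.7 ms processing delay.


Speed = 0.77 * 3e5 km/s = 231000 km/s
Propagation delay = 19878 / 231000 = 0.0861 s = 86.0519 ms
Processing delay = 2.7 ms
Total one-way latency = 88.7519 ms


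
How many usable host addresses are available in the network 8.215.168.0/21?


Host bits = 32 - 21 = 11
Total addresses = 2^11 = 2048
Usable = total - 2 (network and broadcast)
Usable hosts: 2046


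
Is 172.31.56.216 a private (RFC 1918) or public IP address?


RFC 1918 private ranges:
  10.0.0.0/8 (10.0.0.0 - 10.255.255.255)
  172.16.0.0/12 (172.16.0.0 - 172.31.255.255)
  192.168.0.0/16 (192.168.0.0 - 192.168.255.255)
Private (in 172.16.0.0/12)


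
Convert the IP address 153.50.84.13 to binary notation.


153 = 10011001
50 = 00110010
84 = 01010100
13 = 00001101
Binary: 10011001.00110010.01010100.00001101


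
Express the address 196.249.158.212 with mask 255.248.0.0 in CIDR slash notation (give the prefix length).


Binary: 11111111.11111000.00000000.00000000
Count leading 1s
Prefix: /13


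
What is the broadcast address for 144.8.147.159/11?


Network: 144.0.0.0/11
Host bits = 21
Set all host bits to 1:
Broadcast: 144.31.255.255


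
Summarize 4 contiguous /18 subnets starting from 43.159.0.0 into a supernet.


Original prefix: /18
Number of subnets: 4 = 2^2
New prefix = 18 - 2 = 16
Supernet: 43.159.0.0/16


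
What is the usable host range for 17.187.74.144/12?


Network: 17.176.0.0
Broadcast: 17.191.255.255
First usable = network + 1
Last usable = broadcast - 1
Range: 17.176.0.1 to 17.191.255.254


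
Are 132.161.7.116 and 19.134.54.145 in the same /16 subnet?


Mask: 255.255.0.0
132.161.7.116 AND mask = 132.161.0.0
19.134.54.145 AND mask = 19.134.0.0
No, different subnets (132.161.0.0 vs 19.134.0.0)


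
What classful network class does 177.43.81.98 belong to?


First octet: 177
Binary: 10110001
10xxxxxx -> Class B (128-191)
Class B, default mask 255.255.0.0 (/16)


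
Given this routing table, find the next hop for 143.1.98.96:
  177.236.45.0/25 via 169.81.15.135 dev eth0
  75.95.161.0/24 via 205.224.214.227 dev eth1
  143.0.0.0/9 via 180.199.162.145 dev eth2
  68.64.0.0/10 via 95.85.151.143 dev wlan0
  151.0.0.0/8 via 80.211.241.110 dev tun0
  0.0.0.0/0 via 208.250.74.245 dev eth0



Longest prefix match for 143.1.98.96:
  /25 177.236.45.0: no
  /24 75.95.161.0: no
  /9 143.0.0.0: MATCH
  /10 68.64.0.0: no
  /8 151.0.0.0: no
  /0 0.0.0.0: MATCH
Selected: next-hop 180.199.162.145 via eth2 (matched /9)


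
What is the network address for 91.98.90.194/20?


IP:   01011011.01100010.01011010.11000010
Mask: 11111111.11111111.11110000.00000000
AND operation:
Net:  01011011.01100010.01010000.00000000
Network: 91.98.80.0/20


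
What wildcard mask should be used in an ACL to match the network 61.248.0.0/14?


Subnet mask: 255.252.0.0
Wildcard = 255.255.255.255 - subnet mask
255 - 255 = 0
255 - 252 = 3
255 - 0 = 255
255 - 0 = 255
Wildcard: 0.3.255.255


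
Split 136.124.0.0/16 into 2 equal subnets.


New prefix = 16 + 1 = 17
Each subnet has 32768 addresses
  136.124.0.0/17
  136.124.128.0/17
Subnets: 136.124.0.0/17, 136.124.128.0/17


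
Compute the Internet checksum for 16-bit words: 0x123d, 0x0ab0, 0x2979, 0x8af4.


Sum all words (with carry folding):
+ 0x123d = 0x123d
+ 0x0ab0 = 0x1ced
+ 0x2979 = 0x4666
+ 0x8af4 = 0xd15a
One's complement: ~0xd15a
Checksum = 0x2ea5


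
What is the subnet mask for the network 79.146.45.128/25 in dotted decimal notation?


/25 means 25 network bits, 7 host bits
Binary: 11111111111111111111111110000000
Mask: 255.255.255.128


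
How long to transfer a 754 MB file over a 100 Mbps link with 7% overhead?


Effective throughput = 100 * (1 - 7/100) = 93 Mbps
File size in Mb = 754 * 8 = 6032 Mb
Time = 6032 / 93
Time = 64.8602 seconds


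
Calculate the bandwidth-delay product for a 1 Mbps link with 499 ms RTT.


BDP = bandwidth * RTT
= 1 Mbps * 499 ms
= 1 * 1e6 * 499 / 1000 bits
= 499000 bits
= 62375 bytes
= 60.9131 KB
BDP = 499000 bits (62375 bytes)


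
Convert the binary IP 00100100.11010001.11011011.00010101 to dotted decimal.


00100100 = 36
11010001 = 209
11011011 = 219
00010101 = 21
IP: 36.209.219.21


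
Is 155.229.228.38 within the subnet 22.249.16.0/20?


Subnet network: 22.249.16.0
Test IP AND mask: 155.229.224.0
No, 155.229.228.38 is not in 22.249.16.0/20


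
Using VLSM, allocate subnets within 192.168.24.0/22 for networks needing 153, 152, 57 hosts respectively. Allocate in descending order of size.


153 hosts -> /24 (254 usable): 192.168.24.0/24
152 hosts -> /24 (254 usable): 192.168.25.0/24
57 hosts -> /26 (62 usable): 192.168.26.0/26
Allocation: 192.168.24.0/24 (153 hosts, 254 usable); 192.168.25.0/24 (152 hosts, 254 usable); 192.168.26.0/26 (57 hosts, 62 usable)


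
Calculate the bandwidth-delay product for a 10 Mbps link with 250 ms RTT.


BDP = bandwidth * RTT
= 10 Mbps * 250 ms
= 10 * 1e6 * 250 / 1000 bits
= 2500000 bits
= 312500 bytes
= 305.1758 KB
BDP = 2500000 bits (312500 bytes)


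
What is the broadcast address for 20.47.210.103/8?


Network: 20.0.0.0/8
Host bits = 24
Set all host bits to 1:
Broadcast: 20.255.255.255


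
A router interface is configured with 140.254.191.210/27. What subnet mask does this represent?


/27 means 27 network bits, 5 host bits
Binary: 11111111111111111111111111100000
Mask: 255.255.255.224


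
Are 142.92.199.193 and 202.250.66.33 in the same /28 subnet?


Mask: 255.255.255.240
142.92.199.193 AND mask = 142.92.199.192
202.250.66.33 AND mask = 202.250.66.32
No, different subnets (142.92.199.192 vs 202.250.66.32)


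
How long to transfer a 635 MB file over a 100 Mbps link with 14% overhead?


Effective throughput = 100 * (1 - 14/100) = 86 Mbps
File size in Mb = 635 * 8 = 5080 Mb
Time = 5080 / 86
Time = 59.0698 seconds


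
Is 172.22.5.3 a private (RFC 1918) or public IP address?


RFC 1918 private ranges:
  10.0.0.0/8 (10.0.0.0 - 10.255.255.255)
  172.16.0.0/12 (172.16.0.0 - 172.31.255.255)
  192.168.0.0/16 (192.168.0.0 - 192.168.255.255)
Private (in 172.16.0.0/12)


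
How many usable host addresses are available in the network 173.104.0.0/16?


Host bits = 32 - 16 = 16
Total addresses = 2^16 = 65536
Usable = total - 2 (network and broadcast)
Usable hosts: 65534


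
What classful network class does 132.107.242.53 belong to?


First octet: 132
Binary: 10000100
10xxxxxx -> Class B (128-191)
Class B, default mask 255.255.0.0 (/16)


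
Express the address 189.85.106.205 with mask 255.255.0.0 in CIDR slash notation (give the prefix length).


Binary: 11111111.11111111.00000000.00000000
Count leading 1s
Prefix: /16


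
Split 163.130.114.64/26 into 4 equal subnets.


New prefix = 26 + 2 = 28
Each subnet has 16 addresses
  163.130.114.64/28
  163.130.114.80/28
  163.130.114.96/28
  163.130.114.112/28
Subnets: 163.130.114.64/28, 163.130.114.80/28, 163.130.114.96/28, 163.130.114.112/28


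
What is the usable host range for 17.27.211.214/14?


Network: 17.24.0.0
Broadcast: 17.27.255.255
First usable = network + 1
Last usable = broadcast - 1
Range: 17.24.0.1 to 17.27.255.254


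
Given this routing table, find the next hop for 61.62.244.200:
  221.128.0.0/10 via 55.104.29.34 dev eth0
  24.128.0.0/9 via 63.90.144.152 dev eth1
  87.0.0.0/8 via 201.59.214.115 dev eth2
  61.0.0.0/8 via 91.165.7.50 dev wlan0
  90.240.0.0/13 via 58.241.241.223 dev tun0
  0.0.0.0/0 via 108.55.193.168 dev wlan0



Longest prefix match for 61.62.244.200:
  /10 221.128.0.0: no
  /9 24.128.0.0: no
  /8 87.0.0.0: no
  /8 61.0.0.0: MATCH
  /13 90.240.0.0: no
  /0 0.0.0.0: MATCH
Selected: next-hop 91.165.7.50 via wlan0 (matched /8)


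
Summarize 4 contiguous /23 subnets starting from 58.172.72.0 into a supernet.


Original prefix: /23
Number of subnets: 4 = 2^2
New prefix = 23 - 2 = 21
Supernet: 58.172.72.0/21


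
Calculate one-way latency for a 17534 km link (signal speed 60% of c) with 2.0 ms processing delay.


Speed = 0.6 * 3e5 km/s = 180000 km/s
Propagation delay = 17534 / 180000 = 0.0974 s = 97.4111 ms
Processing delay = 2.0 ms
Total one-way latency = 99.4111 ms


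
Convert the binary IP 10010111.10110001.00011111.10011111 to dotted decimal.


10010111 = 151
10110001 = 177
00011111 = 31
10011111 = 159
IP: 151.177.31.159


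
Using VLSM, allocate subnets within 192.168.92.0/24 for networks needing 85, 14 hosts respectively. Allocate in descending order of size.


85 hosts -> /25 (126 usable): 192.168.92.0/25
14 hosts -> /28 (14 usable): 192.168.92.128/28
Allocation: 192.168.92.0/25 (85 hosts, 126 usable); 192.168.92.128/28 (14 hosts, 14 usable)


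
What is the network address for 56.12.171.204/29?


IP:   00111000.00001100.10101011.11001100
Mask: 11111111.11111111.11111111.11111000
AND operation:
Net:  00111000.00001100.10101011.11001000
Network: 56.12.171.200/29


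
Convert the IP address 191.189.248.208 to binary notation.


191 = 10111111
189 = 10111101
248 = 11111000
208 = 11010000
Binary: 10111111.10111101.11111000.11010000


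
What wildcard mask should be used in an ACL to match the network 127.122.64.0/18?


Subnet mask: 255.255.192.0
Wildcard = 255.255.255.255 - subnet mask
255 - 255 = 0
255 - 255 = 0
255 - 192 = 63
255 - 0 = 255
Wildcard: 0.0.63.255


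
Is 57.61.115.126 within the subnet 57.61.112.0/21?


Subnet network: 57.61.112.0
Test IP AND mask: 57.61.112.0
Yes, 57.61.115.126 is in 57.61.112.0/21


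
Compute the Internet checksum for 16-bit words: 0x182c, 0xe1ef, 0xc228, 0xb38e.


Sum all words (with carry folding):
+ 0x182c = 0x182c
+ 0xe1ef = 0xfa1b
+ 0xc228 = 0xbc44
+ 0xb38e = 0x6fd3
One's complement: ~0x6fd3
Checksum = 0x902c


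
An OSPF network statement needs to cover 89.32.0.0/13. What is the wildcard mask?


Subnet mask: 255.248.0.0
Wildcard = 255.255.255.255 - subnet mask
255 - 255 = 0
255 - 248 = 7
255 - 0 = 255
255 - 0 = 255
Wildcard: 0.7.255.255


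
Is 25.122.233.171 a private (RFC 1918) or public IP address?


RFC 1918 private ranges:
  10.0.0.0/8 (10.0.0.0 - 10.255.255.255)
  172.16.0.0/12 (172.16.0.0 - 172.31.255.255)
  192.168.0.0/16 (192.168.0.0 - 192.168.255.255)
Public (not in any RFC 1918 range)


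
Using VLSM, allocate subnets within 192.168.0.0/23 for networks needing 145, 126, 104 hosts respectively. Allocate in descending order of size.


145 hosts -> /24 (254 usable): 192.168.0.0/24
126 hosts -> /25 (126 usable): 192.168.1.0/25
104 hosts -> /25 (126 usable): 192.168.1.128/25
Allocation: 192.168.0.0/24 (145 hosts, 254 usable); 192.168.1.0/25 (126 hosts, 126 usable); 192.168.1.128/25 (104 hosts, 126 usable)


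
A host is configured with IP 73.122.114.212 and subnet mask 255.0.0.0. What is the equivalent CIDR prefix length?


Binary: 11111111.00000000.00000000.00000000
Count leading 1s
Prefix: /8


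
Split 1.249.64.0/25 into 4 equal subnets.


New prefix = 25 + 2 = 27
Each subnet has 32 addresses
  1.249.64.0/27
  1.249.64.32/27
  1.249.64.64/27
  1.249.64.96/27
Subnets: 1.249.64.0/27, 1.249.64.32/27, 1.249.64.64/27, 1.249.64.96/27


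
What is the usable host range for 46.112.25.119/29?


Network: 46.112.25.112
Broadcast: 46.112.25.119
First usable = network + 1
Last usable = broadcast - 1
Range: 46.112.25.113 to 46.112.25.118


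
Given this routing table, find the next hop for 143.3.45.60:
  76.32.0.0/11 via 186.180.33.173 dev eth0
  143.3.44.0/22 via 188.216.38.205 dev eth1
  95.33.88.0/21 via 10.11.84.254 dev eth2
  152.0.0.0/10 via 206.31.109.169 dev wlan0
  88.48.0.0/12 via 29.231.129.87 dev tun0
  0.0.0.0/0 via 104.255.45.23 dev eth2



Longest prefix match for 143.3.45.60:
  /11 76.32.0.0: no
  /22 143.3.44.0: MATCH
  /21 95.33.88.0: no
  /10 152.0.0.0: no
  /12 88.48.0.0: no
  /0 0.0.0.0: MATCH
Selected: next-hop 188.216.38.205 via eth1 (matched /22)


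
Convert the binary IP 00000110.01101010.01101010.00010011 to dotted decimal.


00000110 = 6
01101010 = 106
01101010 = 106
00010011 = 19
IP: 6.106.106.19


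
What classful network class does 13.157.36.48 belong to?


First octet: 13
Binary: 00001101
0xxxxxxx -> Class A (1-126)
Class A, default mask 255.0.0.0 (/8)


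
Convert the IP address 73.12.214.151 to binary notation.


73 = 01001001
12 = 00001100
214 = 11010110
151 = 10010111
Binary: 01001001.00001100.11010110.10010111


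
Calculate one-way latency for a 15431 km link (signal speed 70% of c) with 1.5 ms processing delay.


Speed = 0.7 * 3e5 km/s = 210000 km/s
Propagation delay = 15431 / 210000 = 0.0735 s = 73.481 ms
Processing delay = 1.5 ms
Total one-way latency = 74.981 ms


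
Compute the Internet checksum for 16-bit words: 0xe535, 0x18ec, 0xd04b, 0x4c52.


Sum all words (with carry folding):
+ 0xe535 = 0xe535
+ 0x18ec = 0xfe21
+ 0xd04b = 0xce6d
+ 0x4c52 = 0x1ac0
One's complement: ~0x1ac0
Checksum = 0xe53f


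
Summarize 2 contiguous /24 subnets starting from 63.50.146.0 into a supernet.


Original prefix: /24
Number of subnets: 2 = 2^1
New prefix = 24 - 1 = 23
Supernet: 63.50.146.0/23


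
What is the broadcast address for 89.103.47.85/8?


Network: 89.0.0.0/8
Host bits = 24
Set all host bits to 1:
Broadcast: 89.255.255.255


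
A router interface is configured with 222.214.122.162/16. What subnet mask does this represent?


/16 means 16 network bits, 16 host bits
Binary: 11111111111111110000000000000000
Mask: 255.255.0.0


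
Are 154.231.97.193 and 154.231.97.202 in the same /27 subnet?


Mask: 255.255.255.224
154.231.97.193 AND mask = 154.231.97.192
154.231.97.202 AND mask = 154.231.97.192
Yes, same subnet (154.231.97.192)


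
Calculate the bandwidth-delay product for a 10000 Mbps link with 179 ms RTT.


BDP = bandwidth * RTT
= 10000 Mbps * 179 ms
= 10000 * 1e6 * 179 / 1000 bits
= 1790000000 bits
= 223750000 bytes
= 218505.8594 KB
BDP = 1790000000 bits (223750000 bytes)


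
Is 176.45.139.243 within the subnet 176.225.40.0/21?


Subnet network: 176.225.40.0
Test IP AND mask: 176.45.136.0
No, 176.45.139.243 is not in 176.225.40.0/21


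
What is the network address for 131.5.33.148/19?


IP:   10000011.00000101.00100001.10010100
Mask: 11111111.11111111.11100000.00000000
AND operation:
Net:  10000011.00000101.00100000.00000000
Network: 131.5.32.0/19


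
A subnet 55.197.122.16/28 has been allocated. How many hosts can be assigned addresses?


Host bits = 32 - 28 = 4
Total addresses = 2^4 = 16
Usable = total - 2 (network and broadcast)
Usable hosts: 14


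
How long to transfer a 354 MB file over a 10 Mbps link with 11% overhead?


Effective throughput = 10 * (1 - 11/100) = 8.9 Mbps
File size in Mb = 354 * 8 = 2832 Mb
Time = 2832 / 8.9
Time = 318.2022 seconds


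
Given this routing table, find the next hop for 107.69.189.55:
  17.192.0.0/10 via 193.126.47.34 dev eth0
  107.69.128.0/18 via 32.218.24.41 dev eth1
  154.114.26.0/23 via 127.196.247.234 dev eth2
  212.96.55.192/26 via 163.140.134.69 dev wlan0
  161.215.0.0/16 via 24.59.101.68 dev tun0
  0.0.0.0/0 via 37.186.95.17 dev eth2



Longest prefix match for 107.69.189.55:
  /10 17.192.0.0: no
  /18 107.69.128.0: MATCH
  /23 154.114.26.0: no
  /26 212.96.55.192: no
  /16 161.215.0.0: no
  /0 0.0.0.0: MATCH
Selected: next-hop 32.218.24.41 via eth1 (matched /18)


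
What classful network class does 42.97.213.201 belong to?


First octet: 42
Binary: 00101010
0xxxxxxx -> Class A (1-126)
Class A, default mask 255.0.0.0 (/8)


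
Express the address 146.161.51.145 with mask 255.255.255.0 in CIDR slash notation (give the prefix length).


Binary: 11111111.11111111.11111111.00000000
Count leading 1s
Prefix: /24


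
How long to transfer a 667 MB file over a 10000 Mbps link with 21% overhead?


Effective throughput = 10000 * (1 - 21/100) = 7900 Mbps
File size in Mb = 667 * 8 = 5336 Mb
Time = 5336 / 7900
Time = 0.6754 seconds


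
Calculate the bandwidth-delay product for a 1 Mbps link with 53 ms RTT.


BDP = bandwidth * RTT
= 1 Mbps * 53 ms
= 1 * 1e6 * 53 / 1000 bits
= 53000 bits
= 6625 bytes
= 6.4697 KB
BDP = 53000 bits (6625 bytes)


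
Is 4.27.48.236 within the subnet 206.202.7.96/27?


Subnet network: 206.202.7.96
Test IP AND mask: 4.27.48.224
No, 4.27.48.236 is not in 206.202.7.96/27


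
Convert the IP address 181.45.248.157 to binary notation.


181 = 10110101
45 = 00101101
248 = 11111000
157 = 10011101
Binary: 10110101.00101101.11111000.10011101


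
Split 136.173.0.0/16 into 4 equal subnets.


New prefix = 16 + 2 = 18
Each subnet has 16384 addresses
  136.173.0.0/18
  136.173.64.0/18
  136.173.128.0/18
  136.173.192.0/18
Subnets: 136.173.0.0/18, 136.173.64.0/18, 136.173.128.0/18, 136.173.192.0/18


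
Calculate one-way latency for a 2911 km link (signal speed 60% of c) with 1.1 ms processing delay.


Speed = 0.6 * 3e5 km/s = 180000 km/s
Propagation delay = 2911 / 180000 = 0.0162 s = 16.1722 ms
Processing delay = 1.1 ms
Total one-way latency = 17.2722 ms


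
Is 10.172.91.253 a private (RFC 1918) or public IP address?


RFC 1918 private ranges:
  10.0.0.0/8 (10.0.0.0 - 10.255.255.255)
  172.16.0.0/12 (172.16.0.0 - 172.31.255.255)
  192.168.0.0/16 (192.168.0.0 - 192.168.255.255)
Private (in 10.0.0.0/8)


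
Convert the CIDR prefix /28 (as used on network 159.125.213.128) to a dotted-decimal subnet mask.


/28 means 28 network bits, 4 host bits
Binary: 11111111111111111111111111110000
Mask: 255.255.255.240


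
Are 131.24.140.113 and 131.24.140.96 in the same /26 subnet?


Mask: 255.255.255.192
131.24.140.113 AND mask = 131.24.140.64
131.24.140.96 AND mask = 131.24.140.64
Yes, same subnet (131.24.140.64)


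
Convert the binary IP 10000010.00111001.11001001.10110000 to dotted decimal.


10000010 = 130
00111001 = 57
11001001 = 201
10110000 = 176
IP: 130.57.201.176


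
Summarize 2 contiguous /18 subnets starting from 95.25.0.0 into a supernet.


Original prefix: /18
Number of subnets: 2 = 2^1
New prefix = 18 - 1 = 17
Supernet: 95.25.0.0/17


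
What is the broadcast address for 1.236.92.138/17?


Network: 1.236.0.0/17
Host bits = 15
Set all host bits to 1:
Broadcast: 1.236.127.255


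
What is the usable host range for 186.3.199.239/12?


Network: 186.0.0.0
Broadcast: 186.15.255.255
First usable = network + 1
Last usable = broadcast - 1
Range: 186.0.0.1 to 186.15.255.254


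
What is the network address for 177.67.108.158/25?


IP:   10110001.01000011.01101100.10011110
Mask: 11111111.11111111.11111111.10000000
AND operation:
Net:  10110001.01000011.01101100.10000000
Network: 177.67.108.128/25


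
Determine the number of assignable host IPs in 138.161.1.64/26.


Host bits = 32 - 26 = 6
Total addresses = 2^6 = 64
Usable = total - 2 (network and broadcast)
Usable hosts: 62


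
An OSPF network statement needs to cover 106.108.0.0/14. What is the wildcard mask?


Subnet mask: 255.252.0.0
Wildcard = 255.255.255.255 - subnet mask
255 - 255 = 0
255 - 252 = 3
255 - 0 = 255
255 - 0 = 255
Wildcard: 0.3.255.255


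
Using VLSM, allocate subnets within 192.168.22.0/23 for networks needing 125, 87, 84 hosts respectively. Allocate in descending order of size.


125 hosts -> /25 (126 usable): 192.168.22.0/25
87 hosts -> /25 (126 usable): 192.168.22.128/25
84 hosts -> /25 (126 usable): 192.168.23.0/25
Allocation: 192.168.22.0/25 (125 hosts, 126 usable); 192.168.22.128/25 (87 hosts, 126 usable); 192.168.23.0/25 (84 hosts, 126 usable)


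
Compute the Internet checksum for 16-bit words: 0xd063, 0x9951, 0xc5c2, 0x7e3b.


Sum all words (with carry folding):
+ 0xd063 = 0xd063
+ 0x9951 = 0x69b5
+ 0xc5c2 = 0x2f78
+ 0x7e3b = 0xadb3
One's complement: ~0xadb3
Checksum = 0x524c


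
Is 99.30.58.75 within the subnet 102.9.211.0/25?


Subnet network: 102.9.211.0
Test IP AND mask: 99.30.58.0
No, 99.30.58.75 is not in 102.9.211.0/25


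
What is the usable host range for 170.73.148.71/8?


Network: 170.0.0.0
Broadcast: 170.255.255.255
First usable = network + 1
Last usable = broadcast - 1
Range: 170.0.0.1 to 170.255.255.254


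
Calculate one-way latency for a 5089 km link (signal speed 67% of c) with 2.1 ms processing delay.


Speed = 0.67 * 3e5 km/s = 201000 km/s
Propagation delay = 5089 / 201000 = 0.0253 s = 25.3184 ms
Processing delay = 2.1 ms
Total one-way latency = 27.4184 ms


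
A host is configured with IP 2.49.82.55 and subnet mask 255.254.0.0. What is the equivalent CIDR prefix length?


Binary: 11111111.11111110.00000000.00000000
Count leading 1s
Prefix: /15


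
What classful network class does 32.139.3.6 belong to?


First octet: 32
Binary: 00100000
0xxxxxxx -> Class A (1-126)
Class A, default mask 255.0.0.0 (/8)


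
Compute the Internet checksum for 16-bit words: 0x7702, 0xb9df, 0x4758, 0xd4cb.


Sum all words (with carry folding):
+ 0x7702 = 0x7702
+ 0xb9df = 0x30e2
+ 0x4758 = 0x783a
+ 0xd4cb = 0x4d06
One's complement: ~0x4d06
Checksum = 0xb2f9


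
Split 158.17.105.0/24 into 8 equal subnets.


New prefix = 24 + 3 = 27
Each subnet has 32 addresses
  158.17.105.0/27
  158.17.105.32/27
  158.17.105.64/27
  158.17.105.96/27
  158.17.105.128/27
  158.17.105.160/27
  158.17.105.192/27
  158.17.105.224/27
Subnets: 158.17.105.0/27, 158.17.105.32/27, 158.17.105.64/27, 158.17.105.96/27, 158.17.105.128/27, 158.17.105.160/27, 158.17.105.192/27, 158.17.105.224/27


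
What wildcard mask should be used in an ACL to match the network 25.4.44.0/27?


Subnet mask: 255.255.255.224
Wildcard = 255.255.255.255 - subnet mask
255 - 255 = 0
255 - 255 = 0
255 - 255 = 0
255 - 224 = 31
Wildcard: 0.0.0.31


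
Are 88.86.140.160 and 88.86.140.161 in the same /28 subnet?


Mask: 255.255.255.240
88.86.140.160 AND mask = 88.86.140.160
88.86.140.161 AND mask = 88.86.140.160
Yes, same subnet (88.86.140.160)


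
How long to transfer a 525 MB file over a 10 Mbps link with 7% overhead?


Effective throughput = 10 * (1 - 7/100) = 9.3 Mbps
File size in Mb = 525 * 8 = 4200 Mb
Time = 4200 / 9.3
Time = 451.6129 seconds


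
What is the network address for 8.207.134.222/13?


IP:   00001000.11001111.10000110.11011110
Mask: 11111111.11111000.00000000.00000000
AND operation:
Net:  00001000.11001000.00000000.00000000
Network: 8.200.0.0/13


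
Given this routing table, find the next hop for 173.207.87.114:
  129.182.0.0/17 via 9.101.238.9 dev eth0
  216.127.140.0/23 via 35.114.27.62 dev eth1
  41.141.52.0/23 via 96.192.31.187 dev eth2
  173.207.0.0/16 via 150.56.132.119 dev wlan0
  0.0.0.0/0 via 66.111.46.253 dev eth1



Longest prefix match for 173.207.87.114:
  /17 129.182.0.0: no
  /23 216.127.140.0: no
  /23 41.141.52.0: no
  /16 173.207.0.0: MATCH
  /0 0.0.0.0: MATCH
Selected: next-hop 150.56.132.119 via wlan0 (matched /16)


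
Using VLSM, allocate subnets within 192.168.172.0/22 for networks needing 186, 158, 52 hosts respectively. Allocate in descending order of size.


186 hosts -> /24 (254 usable): 192.168.172.0/24
158 hosts -> /24 (254 usable): 192.168.173.0/24
52 hosts -> /26 (62 usable): 192.168.174.0/26
Allocation: 192.168.172.0/24 (186 hosts, 254 usable); 192.168.173.0/24 (158 hosts, 254 usable); 192.168.174.0/26 (52 hosts, 62 usable)


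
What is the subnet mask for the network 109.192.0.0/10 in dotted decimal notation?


/10 means 10 network bits, 22 host bits
Binary: 11111111110000000000000000000000
Mask: 255.192.0.0


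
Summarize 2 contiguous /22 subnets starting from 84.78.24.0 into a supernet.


Original prefix: /22
Number of subnets: 2 = 2^1
New prefix = 22 - 1 = 21
Supernet: 84.78.24.0/21


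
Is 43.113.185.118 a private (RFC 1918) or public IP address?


RFC 1918 private ranges:
  10.0.0.0/8 (10.0.0.0 - 10.255.255.255)
  172.16.0.0/12 (172.16.0.0 - 172.31.255.255)
  192.168.0.0/16 (192.168.0.0 - 192.168.255.255)
Public (not in any RFC 1918 range)


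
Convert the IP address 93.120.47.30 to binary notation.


93 = 01011101
120 = 01111000
47 = 00101111
30 = 00011110
Binary: 01011101.01111000.00101111.00011110


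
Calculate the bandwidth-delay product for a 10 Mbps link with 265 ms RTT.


BDP = bandwidth * RTT
= 10 Mbps * 265 ms
= 10 * 1e6 * 265 / 1000 bits
= 2650000 bits
= 331250 bytes
= 323.4863 KB
BDP = 2650000 bits (331250 bytes)


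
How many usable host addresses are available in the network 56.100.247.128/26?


Host bits = 32 - 26 = 6
Total addresses = 2^6 = 64
Usable = total - 2 (network and broadcast)
Usable hosts: 62


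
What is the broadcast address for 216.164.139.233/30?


Network: 216.164.139.232/30
Host bits = 2
Set all host bits to 1:
Broadcast: 216.164.139.235


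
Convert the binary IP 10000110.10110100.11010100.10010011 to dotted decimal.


10000110 = 134
10110100 = 180
11010100 = 212
10010011 = 147
IP: 134.180.212.147


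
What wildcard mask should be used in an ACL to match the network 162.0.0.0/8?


Subnet mask: 255.0.0.0
Wildcard = 255.255.255.255 - subnet mask
255 - 255 = 0
255 - 0 = 255
255 - 0 = 255
255 - 0 = 255
Wildcard: 0.255.255.255


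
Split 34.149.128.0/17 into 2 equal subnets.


New prefix = 17 + 1 = 18
Each subnet has 16384 addresses
  34.149.128.0/18
  34.149.192.0/18
Subnets: 34.149.128.0/18, 34.149.192.0/18


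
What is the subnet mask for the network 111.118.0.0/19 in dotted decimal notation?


/19 means 19 network bits, 13 host bits
Binary: 11111111111111111110000000000000
Mask: 255.255.224.0


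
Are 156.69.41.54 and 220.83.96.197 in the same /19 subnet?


Mask: 255.255.224.0
156.69.41.54 AND mask = 156.69.32.0
220.83.96.197 AND mask = 220.83.96.0
No, different subnets (156.69.32.0 vs 220.83.96.0)


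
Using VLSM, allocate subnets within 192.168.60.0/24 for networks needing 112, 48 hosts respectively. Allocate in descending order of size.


112 hosts -> /25 (126 usable): 192.168.60.0/25
48 hosts -> /26 (62 usable): 192.168.60.128/26
Allocation: 192.168.60.0/25 (112 hosts, 126 usable); 192.168.60.128/26 (48 hosts, 62 usable)


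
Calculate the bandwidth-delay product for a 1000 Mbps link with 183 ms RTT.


BDP = bandwidth * RTT
= 1000 Mbps * 183 ms
= 1000 * 1e6 * 183 / 1000 bits
= 183000000 bits
= 22875000 bytes
= 22338.8672 KB
BDP = 183000000 bits (22875000 bytes)


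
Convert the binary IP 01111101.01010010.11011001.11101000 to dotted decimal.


01111101 = 125
01010010 = 82
11011001 = 217
11101000 = 232
IP: 125.82.217.232


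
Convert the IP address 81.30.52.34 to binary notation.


81 = 01010001
30 = 00011110
52 = 00110100
34 = 00100010
Binary: 01010001.00011110.00110100.00100010


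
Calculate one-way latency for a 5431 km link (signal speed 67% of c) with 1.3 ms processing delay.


Speed = 0.67 * 3e5 km/s = 201000 km/s
Propagation delay = 5431 / 201000 = 0.027 s = 27.0199 ms
Processing delay = 1.3 ms
Total one-way latency = 28.3199 ms


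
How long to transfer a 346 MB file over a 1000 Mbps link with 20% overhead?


Effective throughput = 1000 * (1 - 20/100) = 800 Mbps
File size in Mb = 346 * 8 = 2768 Mb
Time = 2768 / 800
Time = 3.46 seconds


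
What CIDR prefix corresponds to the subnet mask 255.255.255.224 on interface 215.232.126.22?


Binary: 11111111.11111111.11111111.11100000
Count leading 1s
Prefix: /27


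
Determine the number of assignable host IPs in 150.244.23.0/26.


Host bits = 32 - 26 = 6
Total addresses = 2^6 = 64
Usable = total - 2 (network and broadcast)
Usable hosts: 62


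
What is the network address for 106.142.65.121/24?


IP:   01101010.10001110.01000001.01111001
Mask: 11111111.11111111.11111111.00000000
AND operation:
Net:  01101010.10001110.01000001.00000000
Network: 106.142.65.0/24


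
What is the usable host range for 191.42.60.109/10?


Network: 191.0.0.0
Broadcast: 191.63.255.255
First usable = network + 1
Last usable = broadcast - 1
Range: 191.0.0.1 to 191.63.255.254


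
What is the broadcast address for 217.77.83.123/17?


Network: 217.77.0.0/17
Host bits = 15
Set all host bits to 1:
Broadcast: 217.77.127.255


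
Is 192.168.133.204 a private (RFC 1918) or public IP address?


RFC 1918 private ranges:
  10.0.0.0/8 (10.0.0.0 - 10.255.255.255)
  172.16.0.0/12 (172.16.0.0 - 172.31.255.255)
  192.168.0.0/16 (192.168.0.0 - 192.168.255.255)
Private (in 192.168.0.0/16)


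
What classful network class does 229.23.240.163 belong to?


First octet: 229
Binary: 11100101
1110xxxx -> Class D (224-239)
Class D (multicast), default mask N/A


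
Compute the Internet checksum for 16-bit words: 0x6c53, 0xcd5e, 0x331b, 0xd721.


Sum all words (with carry folding):
+ 0x6c53 = 0x6c53
+ 0xcd5e = 0x39b2
+ 0x331b = 0x6ccd
+ 0xd721 = 0x43ef
One's complement: ~0x43ef
Checksum = 0xbc10


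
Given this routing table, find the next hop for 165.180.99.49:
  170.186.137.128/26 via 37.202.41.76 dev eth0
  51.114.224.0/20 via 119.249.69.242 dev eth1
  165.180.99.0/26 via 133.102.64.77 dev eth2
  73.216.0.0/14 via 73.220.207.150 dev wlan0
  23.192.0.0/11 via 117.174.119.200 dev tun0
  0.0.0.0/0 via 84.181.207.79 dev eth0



Longest prefix match for 165.180.99.49:
  /26 170.186.137.128: no
  /20 51.114.224.0: no
  /26 165.180.99.0: MATCH
  /14 73.216.0.0: no
  /11 23.192.0.0: no
  /0 0.0.0.0: MATCH
Selected: next-hop 133.102.64.77 via eth2 (matched /26)


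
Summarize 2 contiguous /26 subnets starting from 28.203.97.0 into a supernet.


Original prefix: /26
Number of subnets: 2 = 2^1
New prefix = 26 - 1 = 25
Supernet: 28.203.97.0/25


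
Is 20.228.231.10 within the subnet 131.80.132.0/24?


Subnet network: 131.80.132.0
Test IP AND mask: 20.228.231.0
No, 20.228.231.10 is not in 131.80.132.0/24


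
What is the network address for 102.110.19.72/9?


IP:   01100110.01101110.00010011.01001000
Mask: 11111111.10000000.00000000.00000000
AND operation:
Net:  01100110.00000000.00000000.00000000
Network: 102.0.0.0/9


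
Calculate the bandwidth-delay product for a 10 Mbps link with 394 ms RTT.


BDP = bandwidth * RTT
= 10 Mbps * 394 ms
= 10 * 1e6 * 394 / 1000 bits
= 3940000 bits
= 492500 bytes
= 480.957 KB
BDP = 3940000 bits (492500 bytes)


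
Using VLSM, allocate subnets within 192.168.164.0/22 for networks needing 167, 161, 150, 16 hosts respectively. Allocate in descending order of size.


167 hosts -> /24 (254 usable): 192.168.164.0/24
161 hosts -> /24 (254 usable): 192.168.165.0/24
150 hosts -> /24 (254 usable): 192.168.166.0/24
16 hosts -> /27 (30 usable): 192.168.167.0/27
Allocation: 192.168.164.0/24 (167 hosts, 254 usable); 192.168.165.0/24 (161 hosts, 254 usable); 192.168.166.0/24 (150 hosts, 254 usable); 192.168.167.0/27 (16 hosts, 30 usable)


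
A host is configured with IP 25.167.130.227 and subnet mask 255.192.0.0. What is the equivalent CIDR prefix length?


Binary: 11111111.11000000.00000000.00000000
Count leading 1s
Prefix: /10


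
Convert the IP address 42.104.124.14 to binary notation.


42 = 00101010
104 = 01101000
124 = 01111100
14 = 00001110
Binary: 00101010.01101000.01111100.00001110


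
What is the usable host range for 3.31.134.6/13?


Network: 3.24.0.0
Broadcast: 3.31.255.255
First usable = network + 1
Last usable = broadcast - 1
Range: 3.24.0.1 to 3.31.255.254


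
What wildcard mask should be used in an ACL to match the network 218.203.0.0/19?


Subnet mask: 255.255.224.0
Wildcard = 255.255.255.255 - subnet mask
255 - 255 = 0
255 - 255 = 0
255 - 224 = 31
255 - 0 = 255
Wildcard: 0.0.31.255


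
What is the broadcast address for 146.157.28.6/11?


Network: 146.128.0.0/11
Host bits = 21
Set all host bits to 1:
Broadcast: 146.159.255.255


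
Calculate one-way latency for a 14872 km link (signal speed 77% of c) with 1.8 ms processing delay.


Speed = 0.77 * 3e5 km/s = 231000 km/s
Propagation delay = 14872 / 231000 = 0.0644 s = 64.381 ms
Processing delay = 1.8 ms
Total one-way latency = 66.181 ms


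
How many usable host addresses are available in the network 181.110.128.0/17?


Host bits = 32 - 17 = 15
Total addresses = 2^15 = 32768
Usable = total - 2 (network and broadcast)
Usable hosts: 32766


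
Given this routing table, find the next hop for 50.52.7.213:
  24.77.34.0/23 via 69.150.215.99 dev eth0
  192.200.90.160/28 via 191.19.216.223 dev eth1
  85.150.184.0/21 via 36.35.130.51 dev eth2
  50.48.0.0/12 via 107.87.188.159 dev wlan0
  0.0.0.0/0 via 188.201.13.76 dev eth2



Longest prefix match for 50.52.7.213:
  /23 24.77.34.0: no
  /28 192.200.90.160: no
  /21 85.150.184.0: no
  /12 50.48.0.0: MATCH
  /0 0.0.0.0: MATCH
Selected: next-hop 107.87.188.159 via wlan0 (matched /12)


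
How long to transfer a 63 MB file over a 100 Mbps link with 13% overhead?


Effective throughput = 100 * (1 - 13/100) = 87 Mbps
File size in Mb = 63 * 8 = 504 Mb
Time = 504 / 87
Time = 5.7931 seconds


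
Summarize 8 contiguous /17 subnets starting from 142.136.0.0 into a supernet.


Original prefix: /17
Number of subnets: 8 = 2^3
New prefix = 17 - 3 = 14
Supernet: 142.136.0.0/14


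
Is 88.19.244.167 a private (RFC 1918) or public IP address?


RFC 1918 private ranges:
  10.0.0.0/8 (10.0.0.0 - 10.255.255.255)
  172.16.0.0/12 (172.16.0.0 - 172.31.255.255)
  192.168.0.0/16 (192.168.0.0 - 192.168.255.255)
Public (not in any RFC 1918 range)


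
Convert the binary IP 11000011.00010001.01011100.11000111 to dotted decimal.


11000011 = 195
00010001 = 17
01011100 = 92
11000111 = 199
IP: 195.17.92.199


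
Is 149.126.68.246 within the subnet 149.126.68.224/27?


Subnet network: 149.126.68.224
Test IP AND mask: 149.126.68.224
Yes, 149.126.68.246 is in 149.126.68.224/27


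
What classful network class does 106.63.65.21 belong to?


First octet: 106
Binary: 01101010
0xxxxxxx -> Class A (1-126)
Class A, default mask 255.0.0.0 (/8)


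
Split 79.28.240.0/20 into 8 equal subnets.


New prefix = 20 + 3 = 23
Each subnet has 512 addresses
  79.28.240.0/23
  79.28.242.0/23
  79.28.244.0/23
  79.28.246.0/23
  79.28.248.0/23
  79.28.250.0/23
  79.28.252.0/23
  79.28.254.0/23
Subnets: 79.28.240.0/23, 79.28.242.0/23, 79.28.244.0/23, 79.28.246.0/23, 79.28.248.0/23, 79.28.250.0/23, 79.28.252.0/23, 79.28.254.0/23


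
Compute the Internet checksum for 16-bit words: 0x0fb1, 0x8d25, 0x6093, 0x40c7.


Sum all words (with carry folding):
+ 0x0fb1 = 0x0fb1
+ 0x8d25 = 0x9cd6
+ 0x6093 = 0xfd69
+ 0x40c7 = 0x3e31
One's complement: ~0x3e31
Checksum = 0xc1ce


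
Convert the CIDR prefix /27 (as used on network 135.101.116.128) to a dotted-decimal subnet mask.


/27 means 27 network bits, 5 host bits
Binary: 11111111111111111111111111100000
Mask: 255.255.255.224


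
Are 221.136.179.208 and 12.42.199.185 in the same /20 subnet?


Mask: 255.255.240.0
221.136.179.208 AND mask = 221.136.176.0
12.42.199.185 AND mask = 12.42.192.0
No, different subnets (221.136.176.0 vs 12.42.192.0)


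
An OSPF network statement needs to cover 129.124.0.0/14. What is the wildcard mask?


Subnet mask: 255.252.0.0
Wildcard = 255.255.255.255 - subnet mask
255 - 255 = 0
255 - 252 = 3
255 - 0 = 255
255 - 0 = 255
Wildcard: 0.3.255.255


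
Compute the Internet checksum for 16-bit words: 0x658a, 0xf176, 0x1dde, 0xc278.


Sum all words (with carry folding):
+ 0x658a = 0x658a
+ 0xf176 = 0x5701
+ 0x1dde = 0x74df
+ 0xc278 = 0x3758
One's complement: ~0x3758
Checksum = 0xc8a7


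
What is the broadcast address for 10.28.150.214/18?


Network: 10.28.128.0/18
Host bits = 14
Set all host bits to 1:
Broadcast: 10.28.191.255
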